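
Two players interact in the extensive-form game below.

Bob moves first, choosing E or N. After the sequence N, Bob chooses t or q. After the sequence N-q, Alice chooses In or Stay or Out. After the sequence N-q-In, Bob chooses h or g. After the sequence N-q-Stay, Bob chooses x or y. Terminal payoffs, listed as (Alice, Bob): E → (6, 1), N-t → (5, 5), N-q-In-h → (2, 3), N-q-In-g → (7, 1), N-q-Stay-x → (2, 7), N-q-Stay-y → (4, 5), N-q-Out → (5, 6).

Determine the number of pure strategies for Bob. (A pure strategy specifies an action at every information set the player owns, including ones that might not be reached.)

16

Bob owns the root with actions {E, N} — two choices.
Bob owns the node after N with actions {t, q} — two choices.
Bob owns the node after N-q-In with actions {h, g} — two choices.
Bob owns the node after N-q-Stay with actions {x, y} — two choices.
A pure strategy fixes one action at each information set independently, so the count is the product 2 × 2 × 2 × 2 = 16.
(For reference, Alice has 3 pure strategies, giving a 16×3 normal-form matrix.)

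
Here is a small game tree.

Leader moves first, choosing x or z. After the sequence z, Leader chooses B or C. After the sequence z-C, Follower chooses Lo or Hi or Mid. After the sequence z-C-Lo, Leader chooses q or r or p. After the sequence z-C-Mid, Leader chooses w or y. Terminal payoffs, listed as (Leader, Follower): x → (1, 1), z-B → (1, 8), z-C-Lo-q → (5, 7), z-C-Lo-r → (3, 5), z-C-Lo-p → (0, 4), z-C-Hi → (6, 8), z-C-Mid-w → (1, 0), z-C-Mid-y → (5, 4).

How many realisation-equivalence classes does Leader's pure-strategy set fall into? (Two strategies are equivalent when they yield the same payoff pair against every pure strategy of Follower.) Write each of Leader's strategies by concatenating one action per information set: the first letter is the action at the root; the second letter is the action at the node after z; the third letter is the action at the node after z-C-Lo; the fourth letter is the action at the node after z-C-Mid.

Leader has 24 pure strategies: xBqw, xBqy, xBrw, xBry, xBpw, xBpy, xCqw, xCqy, xCrw, xCry, xCpw, xCpy, zBqw, zBqy, zBrw, zBry, zBpw, zBpy, zCqw, zCqy, zCrw, zCry, zCpw, zCpy. Columns: Lo, Hi, Mid.
{xBqw, xBqy, xBrw, xBry, xBpw, xBpy, xCqw, xCqy, xCrw, xCry, xCpw, xCpy} → row (1,1) (1,1) (1,1)
{zBqw, zBqy, zBrw, zBry, zBpw, zBpy} → row (1,8) (1,8) (1,8)
{zCqw} → row (5,7) (6,8) (1,0)
{zCqy} → row (5,7) (6,8) (5,4)
{zCrw} → row (3,5) (6,8) (1,0)
{zCry} → row (3,5) (6,8) (5,4)
{zCpw} → row (0,4) (6,8) (1,0)
{zCpy} → row (0,4) (6,8) (5,4)
That's 8 distinct rows out of 24 strategies.

8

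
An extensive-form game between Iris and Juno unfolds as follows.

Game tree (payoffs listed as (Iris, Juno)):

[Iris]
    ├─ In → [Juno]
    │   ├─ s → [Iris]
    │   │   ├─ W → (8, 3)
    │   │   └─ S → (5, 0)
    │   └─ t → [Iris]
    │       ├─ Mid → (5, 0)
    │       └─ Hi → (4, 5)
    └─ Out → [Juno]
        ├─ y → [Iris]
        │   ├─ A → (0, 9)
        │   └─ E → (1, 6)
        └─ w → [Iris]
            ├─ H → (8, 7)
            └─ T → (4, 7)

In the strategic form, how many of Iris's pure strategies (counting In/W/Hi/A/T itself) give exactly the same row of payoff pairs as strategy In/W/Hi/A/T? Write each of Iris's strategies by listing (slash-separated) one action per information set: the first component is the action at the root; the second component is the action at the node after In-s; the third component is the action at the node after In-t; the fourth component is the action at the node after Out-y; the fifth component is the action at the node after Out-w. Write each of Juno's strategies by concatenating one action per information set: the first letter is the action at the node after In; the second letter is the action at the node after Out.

4

Row for In/W/Hi/A/T (columns sy, sw, ty, tw): (8,3) (8,3) (4,5) (4,5).
Under In/W/Hi/A/T, Iris's choice at the node after Out-y and at the node after Out-w can never be reached regardless of what Juno does, so varying those choices leaves every outcome unchanged.
Holding the reachable choices fixed and varying the unreachable ones freely already gives 2 × 2 = 4 equivalent strategies.
No other strategy reproduces this row, so those 4 are the full class: In/W/Hi/A/H, In/W/Hi/A/T, In/W/Hi/E/H, In/W/Hi/E/T.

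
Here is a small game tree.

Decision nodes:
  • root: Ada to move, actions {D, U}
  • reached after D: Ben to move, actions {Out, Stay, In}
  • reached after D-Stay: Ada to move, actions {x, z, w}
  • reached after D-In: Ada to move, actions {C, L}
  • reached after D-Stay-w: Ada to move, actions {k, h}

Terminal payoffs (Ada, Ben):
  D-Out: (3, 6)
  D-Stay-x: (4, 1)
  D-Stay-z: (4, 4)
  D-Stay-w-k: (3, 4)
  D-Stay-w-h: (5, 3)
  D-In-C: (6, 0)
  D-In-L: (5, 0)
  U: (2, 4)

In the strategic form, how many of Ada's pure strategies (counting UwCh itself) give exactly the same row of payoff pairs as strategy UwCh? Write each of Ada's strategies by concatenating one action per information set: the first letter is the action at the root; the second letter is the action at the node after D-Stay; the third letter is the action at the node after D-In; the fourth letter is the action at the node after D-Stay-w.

Row for UwCh (columns Out, Stay, In): (2,4) (2,4) (2,4).
Under UwCh, Ada's choice at the node after D-Stay and at the node after D-In and at the node after D-Stay-w can never be reached regardless of what Ben does, so varying those choices leaves every outcome unchanged.
Holding the reachable choices fixed and varying the unreachable ones freely already gives 3 × 2 × 2 = 12 equivalent strategies.
No other strategy reproduces this row, so those 12 are the full class: UxCk, UxCh, UxLk, UxLh, UzCk, UzCh, UzLk, UzLh, UwCk, UwCh, UwLk, UwLh.

12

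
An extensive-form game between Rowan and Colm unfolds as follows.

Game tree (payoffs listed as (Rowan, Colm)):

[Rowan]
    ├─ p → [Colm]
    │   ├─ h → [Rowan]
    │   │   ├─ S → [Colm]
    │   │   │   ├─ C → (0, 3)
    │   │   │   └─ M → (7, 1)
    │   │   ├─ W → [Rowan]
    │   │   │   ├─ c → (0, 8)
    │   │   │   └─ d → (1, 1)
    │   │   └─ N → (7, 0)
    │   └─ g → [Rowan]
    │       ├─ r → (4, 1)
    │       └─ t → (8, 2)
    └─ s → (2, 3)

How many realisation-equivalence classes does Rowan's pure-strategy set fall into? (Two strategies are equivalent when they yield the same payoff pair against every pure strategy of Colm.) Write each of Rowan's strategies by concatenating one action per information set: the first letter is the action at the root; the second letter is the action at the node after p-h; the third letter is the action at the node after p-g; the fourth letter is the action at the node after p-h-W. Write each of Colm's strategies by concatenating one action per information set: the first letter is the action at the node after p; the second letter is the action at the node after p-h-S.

Rowan has 24 pure strategies: pSrc, pSrd, pStc, pStd, pWrc, pWrd, pWtc, pWtd, pNrc, pNrd, pNtc, pNtd, sSrc, sSrd, sStc, sStd, sWrc, sWrd, sWtc, sWtd, sNrc, sNrd, sNtc, sNtd. Columns: hC, hM, gC, gM.
{pSrc, pSrd} → row (0,3) (7,1) (4,1) (4,1)
{pStc, pStd} → row (0,3) (7,1) (8,2) (8,2)
{pWrc} → row (0,8) (0,8) (4,1) (4,1)
{pWrd} → row (1,1) (1,1) (4,1) (4,1)
{pWtc} → row (0,8) (0,8) (8,2) (8,2)
{pWtd} → row (1,1) (1,1) (8,2) (8,2)
{pNrc, pNrd} → row (7,0) (7,0) (4,1) (4,1)
{pNtc, pNtd} → row (7,0) (7,0) (8,2) (8,2)
{sSrc, sSrd, sStc, sStd, sWrc, sWrd, sWtc, sWtd, sNrc, sNrd, sNtc, sNtd} → row (2,3) (2,3) (2,3) (2,3)
That's 9 distinct rows out of 24 strategies.

9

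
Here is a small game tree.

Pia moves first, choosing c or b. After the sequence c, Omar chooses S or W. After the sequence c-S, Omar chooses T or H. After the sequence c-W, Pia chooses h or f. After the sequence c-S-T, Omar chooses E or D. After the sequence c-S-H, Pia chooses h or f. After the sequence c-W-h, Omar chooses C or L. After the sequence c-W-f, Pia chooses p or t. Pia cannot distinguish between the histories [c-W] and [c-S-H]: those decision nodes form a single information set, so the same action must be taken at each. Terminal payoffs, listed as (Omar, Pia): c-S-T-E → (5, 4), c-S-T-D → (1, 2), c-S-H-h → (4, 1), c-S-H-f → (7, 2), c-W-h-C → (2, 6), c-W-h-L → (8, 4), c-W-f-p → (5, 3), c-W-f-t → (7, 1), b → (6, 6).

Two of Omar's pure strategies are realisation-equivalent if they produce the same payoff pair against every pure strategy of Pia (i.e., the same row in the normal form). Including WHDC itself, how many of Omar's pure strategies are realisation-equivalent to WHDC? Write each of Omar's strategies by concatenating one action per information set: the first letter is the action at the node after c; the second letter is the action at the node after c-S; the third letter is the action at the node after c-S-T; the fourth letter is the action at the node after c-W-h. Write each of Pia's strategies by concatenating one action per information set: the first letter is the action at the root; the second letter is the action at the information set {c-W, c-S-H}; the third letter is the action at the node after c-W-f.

Row for WHDC (columns chp, cht, cfp, cft, bhp, bht, bfp, bft): (2,6) (2,6) (5,3) (7,1) (6,6) (6,6) (6,6) (6,6).
Under WHDC, Omar's choice at the node after c-S and at the node after c-S-T can never be reached regardless of what Pia does, so varying those choices leaves every outcome unchanged.
Holding the reachable choices fixed and varying the unreachable ones freely already gives 2 × 2 = 4 equivalent strategies.
No other strategy reproduces this row, so those 4 are the full class: WTEC, WTDC, WHEC, WHDC.

4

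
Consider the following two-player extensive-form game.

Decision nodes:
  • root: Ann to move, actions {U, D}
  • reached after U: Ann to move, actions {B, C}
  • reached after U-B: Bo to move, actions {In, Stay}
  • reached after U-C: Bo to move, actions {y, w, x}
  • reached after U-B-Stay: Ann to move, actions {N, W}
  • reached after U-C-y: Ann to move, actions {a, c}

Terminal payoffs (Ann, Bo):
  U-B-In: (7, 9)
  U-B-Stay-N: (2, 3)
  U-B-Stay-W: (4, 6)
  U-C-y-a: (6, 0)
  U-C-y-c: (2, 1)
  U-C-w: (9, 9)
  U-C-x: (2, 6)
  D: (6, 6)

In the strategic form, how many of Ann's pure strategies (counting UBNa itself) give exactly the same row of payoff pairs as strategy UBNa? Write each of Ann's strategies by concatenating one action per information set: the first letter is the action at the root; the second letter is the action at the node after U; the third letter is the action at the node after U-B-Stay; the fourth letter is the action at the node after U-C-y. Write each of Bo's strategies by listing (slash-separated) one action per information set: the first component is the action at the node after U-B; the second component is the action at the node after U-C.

2

Row for UBNa (columns In/y, In/w, In/x, Stay/y, Stay/w, Stay/x): (7,9) (7,9) (7,9) (2,3) (2,3) (2,3).
Under UBNa, Ann's choice at the node after U-C-y can never be reached regardless of what Bo does, so varying those choices leaves every outcome unchanged.
Holding the reachable choices fixed and varying the unreachable one freely already gives 2 equivalent strategies.
No other strategy reproduces this row, so those 2 are the full class: UBNa, UBNc.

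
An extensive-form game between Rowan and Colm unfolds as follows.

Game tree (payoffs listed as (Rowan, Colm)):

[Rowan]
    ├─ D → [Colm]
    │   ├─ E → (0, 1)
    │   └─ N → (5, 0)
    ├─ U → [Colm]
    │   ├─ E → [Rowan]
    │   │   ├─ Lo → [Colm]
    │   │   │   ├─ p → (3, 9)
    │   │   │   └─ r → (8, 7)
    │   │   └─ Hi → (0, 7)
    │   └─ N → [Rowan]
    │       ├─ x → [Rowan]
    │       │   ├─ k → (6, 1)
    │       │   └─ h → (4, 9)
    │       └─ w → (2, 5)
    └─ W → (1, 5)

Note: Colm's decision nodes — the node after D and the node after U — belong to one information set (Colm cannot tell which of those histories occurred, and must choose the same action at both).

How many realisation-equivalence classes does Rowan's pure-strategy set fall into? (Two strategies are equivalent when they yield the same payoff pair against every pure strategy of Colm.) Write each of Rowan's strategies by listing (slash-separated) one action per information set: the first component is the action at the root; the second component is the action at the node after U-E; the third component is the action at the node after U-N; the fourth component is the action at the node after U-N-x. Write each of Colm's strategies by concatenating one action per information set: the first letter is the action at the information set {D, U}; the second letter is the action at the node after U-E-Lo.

8

Rowan has 24 pure strategies: D/Lo/x/k, D/Lo/x/h, D/Lo/w/k, D/Lo/w/h, D/Hi/x/k, D/Hi/x/h, D/Hi/w/k, D/Hi/w/h, U/Lo/x/k, U/Lo/x/h, U/Lo/w/k, U/Lo/w/h, U/Hi/x/k, U/Hi/x/h, U/Hi/w/k, U/Hi/w/h, W/Lo/x/k, W/Lo/x/h, W/Lo/w/k, W/Lo/w/h, W/Hi/x/k, W/Hi/x/h, W/Hi/w/k, W/Hi/w/h. Columns: Ep, Er, Np, Nr.
{D/Lo/x/k, D/Lo/x/h, D/Lo/w/k, D/Lo/w/h, D/Hi/x/k, D/Hi/x/h, D/Hi/w/k, D/Hi/w/h} → row (0,1) (0,1) (5,0) (5,0)
{U/Lo/x/k} → row (3,9) (8,7) (6,1) (6,1)
{U/Lo/x/h} → row (3,9) (8,7) (4,9) (4,9)
{U/Lo/w/k, U/Lo/w/h} → row (3,9) (8,7) (2,5) (2,5)
{U/Hi/x/k} → row (0,7) (0,7) (6,1) (6,1)
{U/Hi/x/h} → row (0,7) (0,7) (4,9) (4,9)
{U/Hi/w/k, U/Hi/w/h} → row (0,7) (0,7) (2,5) (2,5)
{W/Lo/x/k, W/Lo/x/h, W/Lo/w/k, W/Lo/w/h, W/Hi/x/k, W/Hi/x/h, W/Hi/w/k, W/Hi/w/h} → row (1,5) (1,5) (1,5) (1,5)
That's 8 distinct rows out of 24 strategies.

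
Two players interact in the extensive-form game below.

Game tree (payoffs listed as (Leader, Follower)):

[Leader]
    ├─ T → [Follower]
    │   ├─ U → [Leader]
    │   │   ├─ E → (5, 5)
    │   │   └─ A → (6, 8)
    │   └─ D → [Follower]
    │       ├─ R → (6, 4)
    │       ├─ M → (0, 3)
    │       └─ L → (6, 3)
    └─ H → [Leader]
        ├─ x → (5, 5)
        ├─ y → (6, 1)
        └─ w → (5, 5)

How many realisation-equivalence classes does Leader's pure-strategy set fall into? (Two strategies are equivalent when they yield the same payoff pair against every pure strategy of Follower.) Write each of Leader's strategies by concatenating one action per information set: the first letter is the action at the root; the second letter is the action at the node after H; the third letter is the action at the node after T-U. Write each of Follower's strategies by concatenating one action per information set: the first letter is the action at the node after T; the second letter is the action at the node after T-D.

4

Leader has 12 pure strategies: TxE, TxA, TyE, TyA, TwE, TwA, HxE, HxA, HyE, HyA, HwE, HwA. Columns: UR, UM, UL, DR, DM, DL.
{TxE, TyE, TwE} → row (5,5) (5,5) (5,5) (6,4) (0,3) (6,3)
{TxA, TyA, TwA} → row (6,8) (6,8) (6,8) (6,4) (0,3) (6,3)
{HxE, HxA, HwE, HwA} → row (5,5) (5,5) (5,5) (5,5) (5,5) (5,5)
{HyE, HyA} → row (6,1) (6,1) (6,1) (6,1) (6,1) (6,1)
That's 4 distinct rows out of 12 strategies.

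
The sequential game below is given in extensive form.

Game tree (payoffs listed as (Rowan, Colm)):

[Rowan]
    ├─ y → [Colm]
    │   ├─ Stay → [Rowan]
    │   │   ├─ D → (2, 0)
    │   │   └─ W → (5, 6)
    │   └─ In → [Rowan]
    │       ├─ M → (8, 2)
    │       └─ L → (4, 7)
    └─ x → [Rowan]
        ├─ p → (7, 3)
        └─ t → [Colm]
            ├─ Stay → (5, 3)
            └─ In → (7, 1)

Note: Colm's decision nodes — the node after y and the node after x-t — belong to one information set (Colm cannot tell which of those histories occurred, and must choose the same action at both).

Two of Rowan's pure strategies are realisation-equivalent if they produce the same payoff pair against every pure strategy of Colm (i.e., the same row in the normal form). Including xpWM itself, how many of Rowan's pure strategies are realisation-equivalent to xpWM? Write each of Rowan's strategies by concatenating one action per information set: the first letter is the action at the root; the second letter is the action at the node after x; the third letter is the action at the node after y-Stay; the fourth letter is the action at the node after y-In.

Row for xpWM (columns Stay, In): (7,3) (7,3).
Under xpWM, Rowan's choice at the node after y-Stay and at the node after y-In can never be reached regardless of what Colm does, so varying those choices leaves every outcome unchanged.
Holding the reachable choices fixed and varying the unreachable ones freely already gives 2 × 2 = 4 equivalent strategies.
No other strategy reproduces this row, so those 4 are the full class: xpDM, xpDL, xpWM, xpWL.

4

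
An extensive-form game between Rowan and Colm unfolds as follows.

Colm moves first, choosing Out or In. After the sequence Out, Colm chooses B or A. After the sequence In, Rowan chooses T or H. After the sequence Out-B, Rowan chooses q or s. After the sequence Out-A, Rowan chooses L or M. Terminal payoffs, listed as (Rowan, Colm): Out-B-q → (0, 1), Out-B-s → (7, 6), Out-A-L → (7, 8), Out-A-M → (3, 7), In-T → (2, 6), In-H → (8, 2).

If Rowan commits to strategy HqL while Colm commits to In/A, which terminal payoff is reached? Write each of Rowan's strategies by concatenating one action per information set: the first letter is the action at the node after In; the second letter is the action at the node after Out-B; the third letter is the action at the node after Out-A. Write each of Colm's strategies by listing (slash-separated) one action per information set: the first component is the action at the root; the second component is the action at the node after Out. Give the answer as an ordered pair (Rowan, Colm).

Trace the play path from the root:
  Colm plays In
  Rowan plays H at [In]
→ terminal payoff (8, 2).
(Rowan's choice at the node after Out-B is never reached on this path, so it doesn't affect the outcome.)

(8, 2)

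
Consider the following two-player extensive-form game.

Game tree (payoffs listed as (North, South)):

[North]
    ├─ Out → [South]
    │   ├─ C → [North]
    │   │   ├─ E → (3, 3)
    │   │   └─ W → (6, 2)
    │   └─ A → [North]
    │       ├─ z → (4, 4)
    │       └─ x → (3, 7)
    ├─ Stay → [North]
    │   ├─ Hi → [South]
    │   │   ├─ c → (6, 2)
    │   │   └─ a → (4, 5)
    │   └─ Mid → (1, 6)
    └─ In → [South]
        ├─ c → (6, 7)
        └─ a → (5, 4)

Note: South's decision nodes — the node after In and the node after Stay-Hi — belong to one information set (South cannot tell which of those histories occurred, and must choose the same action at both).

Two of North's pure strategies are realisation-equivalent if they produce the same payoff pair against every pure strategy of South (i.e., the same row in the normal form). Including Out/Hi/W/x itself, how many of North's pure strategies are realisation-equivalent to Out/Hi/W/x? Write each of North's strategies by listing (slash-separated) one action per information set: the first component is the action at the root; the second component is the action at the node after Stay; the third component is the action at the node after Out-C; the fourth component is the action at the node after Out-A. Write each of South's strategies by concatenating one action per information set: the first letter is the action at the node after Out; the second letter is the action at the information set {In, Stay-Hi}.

2

Row for Out/Hi/W/x (columns Cc, Ca, Ac, Aa): (6,2) (6,2) (3,7) (3,7).
Under Out/Hi/W/x, North's choice at the node after Stay can never be reached regardless of what South does, so varying those choices leaves every outcome unchanged.
Holding the reachable choices fixed and varying the unreachable one freely already gives 2 equivalent strategies.
No other strategy reproduces this row, so those 2 are the full class: Out/Hi/W/x, Out/Mid/W/x.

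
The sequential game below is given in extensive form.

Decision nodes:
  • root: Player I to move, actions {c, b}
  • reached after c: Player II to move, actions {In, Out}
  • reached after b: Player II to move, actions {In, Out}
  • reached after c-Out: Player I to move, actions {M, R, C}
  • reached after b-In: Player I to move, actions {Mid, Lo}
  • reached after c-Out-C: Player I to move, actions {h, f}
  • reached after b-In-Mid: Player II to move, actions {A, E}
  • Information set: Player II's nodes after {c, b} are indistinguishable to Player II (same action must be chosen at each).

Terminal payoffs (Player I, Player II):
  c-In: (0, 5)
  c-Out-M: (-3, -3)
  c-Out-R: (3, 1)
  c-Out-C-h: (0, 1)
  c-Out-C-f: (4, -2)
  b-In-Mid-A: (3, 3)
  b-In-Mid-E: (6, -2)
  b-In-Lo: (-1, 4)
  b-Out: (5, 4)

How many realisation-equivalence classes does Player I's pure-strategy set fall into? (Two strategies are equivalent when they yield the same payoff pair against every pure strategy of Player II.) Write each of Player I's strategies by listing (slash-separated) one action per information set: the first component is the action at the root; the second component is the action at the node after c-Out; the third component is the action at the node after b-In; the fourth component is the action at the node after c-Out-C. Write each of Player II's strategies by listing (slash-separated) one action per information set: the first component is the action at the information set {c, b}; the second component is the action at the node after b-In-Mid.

Player I has 24 pure strategies: c/M/Mid/h, c/M/Mid/f, c/M/Lo/h, c/M/Lo/f, c/R/Mid/h, c/R/Mid/f, c/R/Lo/h, c/R/Lo/f, c/C/Mid/h, c/C/Mid/f, c/C/Lo/h, c/C/Lo/f, b/M/Mid/h, b/M/Mid/f, b/M/Lo/h, b/M/Lo/f, b/R/Mid/h, b/R/Mid/f, b/R/Lo/h, b/R/Lo/f, b/C/Mid/h, b/C/Mid/f, b/C/Lo/h, b/C/Lo/f. Columns: In/A, In/E, Out/A, Out/E.
{c/M/Mid/h, c/M/Mid/f, c/M/Lo/h, c/M/Lo/f} → row (0,5) (0,5) (-3,-3) (-3,-3)
{c/R/Mid/h, c/R/Mid/f, c/R/Lo/h, c/R/Lo/f} → row (0,5) (0,5) (3,1) (3,1)
{c/C/Mid/h, c/C/Lo/h} → row (0,5) (0,5) (0,1) (0,1)
{c/C/Mid/f, c/C/Lo/f} → row (0,5) (0,5) (4,-2) (4,-2)
{b/M/Mid/h, b/M/Mid/f, b/R/Mid/h, b/R/Mid/f, b/C/Mid/h, b/C/Mid/f} → row (3,3) (6,-2) (5,4) (5,4)
{b/M/Lo/h, b/M/Lo/f, b/R/Lo/h, b/R/Lo/f, b/C/Lo/h, b/C/Lo/f} → row (-1,4) (-1,4) (5,4) (5,4)
That's 6 distinct rows out of 24 strategies.

6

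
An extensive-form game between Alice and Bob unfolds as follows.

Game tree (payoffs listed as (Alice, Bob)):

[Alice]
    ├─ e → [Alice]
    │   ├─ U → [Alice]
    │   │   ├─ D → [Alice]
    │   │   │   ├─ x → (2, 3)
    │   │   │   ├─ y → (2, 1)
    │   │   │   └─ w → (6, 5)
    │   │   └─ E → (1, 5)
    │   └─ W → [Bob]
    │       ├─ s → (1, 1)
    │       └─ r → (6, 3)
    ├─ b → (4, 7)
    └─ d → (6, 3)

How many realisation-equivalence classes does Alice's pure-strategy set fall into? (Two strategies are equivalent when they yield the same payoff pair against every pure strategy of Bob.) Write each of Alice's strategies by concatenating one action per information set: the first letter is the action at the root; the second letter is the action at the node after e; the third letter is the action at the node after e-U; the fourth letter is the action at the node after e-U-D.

Alice has 36 pure strategies: eUDx, eUDy, eUDw, eUEx, eUEy, eUEw, eWDx, eWDy, eWDw, eWEx, eWEy, eWEw, bUDx, bUDy, bUDw, bUEx, bUEy, bUEw, bWDx, bWDy, bWDw, bWEx, bWEy, bWEw, dUDx, dUDy, dUDw, dUEx, dUEy, dUEw, dWDx, dWDy, dWDw, dWEx, dWEy, dWEw. Columns: s, r.
{eUDx} → row (2,3) (2,3)
{eUDy} → row (2,1) (2,1)
{eUDw} → row (6,5) (6,5)
{eUEx, eUEy, eUEw} → row (1,5) (1,5)
{eWDx, eWDy, eWDw, eWEx, eWEy, eWEw} → row (1,1) (6,3)
{bUDx, bUDy, bUDw, bUEx, bUEy, bUEw, bWDx, bWDy, bWDw, bWEx, bWEy, bWEw} → row (4,7) (4,7)
{dUDx, dUDy, dUDw, dUEx, dUEy, dUEw, dWDx, dWDy, dWDw, dWEx, dWEy, dWEw} → row (6,3) (6,3)
That's 7 distinct rows out of 36 strategies.

7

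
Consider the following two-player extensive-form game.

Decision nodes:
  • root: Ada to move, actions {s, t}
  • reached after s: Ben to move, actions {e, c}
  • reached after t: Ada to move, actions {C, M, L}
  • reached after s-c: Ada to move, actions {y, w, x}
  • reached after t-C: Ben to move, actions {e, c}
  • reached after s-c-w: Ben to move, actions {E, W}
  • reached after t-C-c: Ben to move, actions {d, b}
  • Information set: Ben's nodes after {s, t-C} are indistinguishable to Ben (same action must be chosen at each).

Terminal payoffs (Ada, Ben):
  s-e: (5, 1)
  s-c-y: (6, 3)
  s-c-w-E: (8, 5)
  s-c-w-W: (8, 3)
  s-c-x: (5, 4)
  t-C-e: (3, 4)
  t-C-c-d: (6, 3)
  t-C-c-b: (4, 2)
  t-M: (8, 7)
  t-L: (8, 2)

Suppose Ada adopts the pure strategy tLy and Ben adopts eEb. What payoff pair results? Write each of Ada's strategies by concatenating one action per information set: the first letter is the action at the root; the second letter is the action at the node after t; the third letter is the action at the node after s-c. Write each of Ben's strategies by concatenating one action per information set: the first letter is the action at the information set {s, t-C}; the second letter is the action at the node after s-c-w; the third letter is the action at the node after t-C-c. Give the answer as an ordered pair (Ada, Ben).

Trace the play path from the root:
  Ada plays t
  Ada plays L at [t]
→ terminal payoff (8, 2).
(Ada's choice at the node after s-c is never reached on this path, so it doesn't affect the outcome.)

(8, 2)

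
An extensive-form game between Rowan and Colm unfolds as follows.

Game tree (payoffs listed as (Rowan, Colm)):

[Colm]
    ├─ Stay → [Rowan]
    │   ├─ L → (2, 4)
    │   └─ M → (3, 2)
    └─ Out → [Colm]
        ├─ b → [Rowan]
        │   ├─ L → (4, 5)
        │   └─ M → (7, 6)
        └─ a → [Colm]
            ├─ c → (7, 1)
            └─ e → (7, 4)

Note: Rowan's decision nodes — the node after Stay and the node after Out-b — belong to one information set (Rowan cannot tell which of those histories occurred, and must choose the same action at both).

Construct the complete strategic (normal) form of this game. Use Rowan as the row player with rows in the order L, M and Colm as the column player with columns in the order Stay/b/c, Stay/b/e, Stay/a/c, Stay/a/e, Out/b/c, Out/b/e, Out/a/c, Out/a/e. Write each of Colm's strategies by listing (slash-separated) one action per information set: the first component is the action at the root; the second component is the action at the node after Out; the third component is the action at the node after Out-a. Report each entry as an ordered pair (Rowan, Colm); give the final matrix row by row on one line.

L: (2,4) (2,4) (2,4) (2,4) (4,5) (4,5) (7,1) (7,4) | M: (3,2) (3,2) (3,2) (3,2) (7,6) (7,6) (7,1) (7,4)

Row L: Stay/b/c→(2,4), Stay/b/e→(2,4), Stay/a/c→(2,4), Stay/a/e→(2,4), Out/b/c→(4,5), Out/b/e→(4,5), Out/a/c→(7,1), Out/a/e→(7,4)
Row M: Stay/b/c→(3,2), Stay/b/e→(3,2), Stay/a/c→(3,2), Stay/a/e→(3,2), Out/b/c→(7,6), Out/b/e→(7,6), Out/a/c→(7,1), Out/a/e→(7,4)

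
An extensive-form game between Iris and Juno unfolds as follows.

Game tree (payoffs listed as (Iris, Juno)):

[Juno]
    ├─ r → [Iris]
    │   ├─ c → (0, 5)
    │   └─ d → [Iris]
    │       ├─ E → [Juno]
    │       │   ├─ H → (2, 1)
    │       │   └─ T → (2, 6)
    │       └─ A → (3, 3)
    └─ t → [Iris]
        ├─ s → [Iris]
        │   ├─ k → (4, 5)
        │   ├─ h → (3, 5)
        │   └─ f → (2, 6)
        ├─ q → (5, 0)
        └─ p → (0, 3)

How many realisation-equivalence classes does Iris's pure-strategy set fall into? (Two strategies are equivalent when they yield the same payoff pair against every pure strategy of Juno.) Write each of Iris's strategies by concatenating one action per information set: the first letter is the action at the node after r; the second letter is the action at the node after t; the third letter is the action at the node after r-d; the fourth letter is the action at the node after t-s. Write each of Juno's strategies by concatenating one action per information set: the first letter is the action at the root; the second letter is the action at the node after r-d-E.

15

Iris has 36 pure strategies: csEk, csEh, csEf, csAk, csAh, csAf, cqEk, cqEh, cqEf, cqAk, cqAh, cqAf, cpEk, cpEh, cpEf, cpAk, cpAh, cpAf, dsEk, dsEh, dsEf, dsAk, dsAh, dsAf, dqEk, dqEh, dqEf, dqAk, dqAh, dqAf, dpEk, dpEh, dpEf, dpAk, dpAh, dpAf. Columns: rH, rT, tH, tT.
{csEk, csAk} → row (0,5) (0,5) (4,5) (4,5)
{csEh, csAh} → row (0,5) (0,5) (3,5) (3,5)
{csEf, csAf} → row (0,5) (0,5) (2,6) (2,6)
{cqEk, cqEh, cqEf, cqAk, cqAh, cqAf} → row (0,5) (0,5) (5,0) (5,0)
{cpEk, cpEh, cpEf, cpAk, cpAh, cpAf} → row (0,5) (0,5) (0,3) (0,3)
{dsEk} → row (2,1) (2,6) (4,5) (4,5)
{dsEh} → row (2,1) (2,6) (3,5) (3,5)
{dsEf} → row (2,1) (2,6) (2,6) (2,6)
{dsAk} → row (3,3) (3,3) (4,5) (4,5)
{dsAh} → row (3,3) (3,3) (3,5) (3,5)
{dsAf} → row (3,3) (3,3) (2,6) (2,6)
{dqEk, dqEh, dqEf} → row (2,1) (2,6) (5,0) (5,0)
{dqAk, dqAh, dqAf} → row (3,3) (3,3) (5,0) (5,0)
{dpEk, dpEh, dpEf} → row (2,1) (2,6) (0,3) (0,3)
{dpAk, dpAh, dpAf} → row (3,3) (3,3) (0,3) (0,3)
That's 15 distinct rows out of 36 strategies.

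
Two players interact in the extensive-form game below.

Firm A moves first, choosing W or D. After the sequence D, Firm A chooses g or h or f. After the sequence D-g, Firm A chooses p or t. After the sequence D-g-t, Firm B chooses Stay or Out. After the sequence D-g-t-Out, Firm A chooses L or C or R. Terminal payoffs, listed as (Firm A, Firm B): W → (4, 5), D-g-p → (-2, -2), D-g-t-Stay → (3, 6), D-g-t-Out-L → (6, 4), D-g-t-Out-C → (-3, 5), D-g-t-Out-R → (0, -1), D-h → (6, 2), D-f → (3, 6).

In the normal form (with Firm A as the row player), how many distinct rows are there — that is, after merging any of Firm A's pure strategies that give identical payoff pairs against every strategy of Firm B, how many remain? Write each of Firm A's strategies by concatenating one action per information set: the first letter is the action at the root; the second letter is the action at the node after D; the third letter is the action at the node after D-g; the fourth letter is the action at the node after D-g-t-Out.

7

Firm A has 36 pure strategies: WgpL, WgpC, WgpR, WgtL, WgtC, WgtR, WhpL, WhpC, WhpR, WhtL, WhtC, WhtR, WfpL, WfpC, WfpR, WftL, WftC, WftR, DgpL, DgpC, DgpR, DgtL, DgtC, DgtR, DhpL, DhpC, DhpR, DhtL, DhtC, DhtR, DfpL, DfpC, DfpR, DftL, DftC, DftR. Columns: Stay, Out.
{WgpL, WgpC, WgpR, WgtL, WgtC, WgtR, WhpL, WhpC, WhpR, WhtL, WhtC, WhtR, WfpL, WfpC, WfpR, WftL, WftC, WftR} → row (4,5) (4,5)
{DgpL, DgpC, DgpR} → row (-2,-2) (-2,-2)
{DgtL} → row (3,6) (6,4)
{DgtC} → row (3,6) (-3,5)
{DgtR} → row (3,6) (0,-1)
{DhpL, DhpC, DhpR, DhtL, DhtC, DhtR} → row (6,2) (6,2)
{DfpL, DfpC, DfpR, DftL, DftC, DftR} → row (3,6) (3,6)
That's 7 distinct rows out of 36 strategies.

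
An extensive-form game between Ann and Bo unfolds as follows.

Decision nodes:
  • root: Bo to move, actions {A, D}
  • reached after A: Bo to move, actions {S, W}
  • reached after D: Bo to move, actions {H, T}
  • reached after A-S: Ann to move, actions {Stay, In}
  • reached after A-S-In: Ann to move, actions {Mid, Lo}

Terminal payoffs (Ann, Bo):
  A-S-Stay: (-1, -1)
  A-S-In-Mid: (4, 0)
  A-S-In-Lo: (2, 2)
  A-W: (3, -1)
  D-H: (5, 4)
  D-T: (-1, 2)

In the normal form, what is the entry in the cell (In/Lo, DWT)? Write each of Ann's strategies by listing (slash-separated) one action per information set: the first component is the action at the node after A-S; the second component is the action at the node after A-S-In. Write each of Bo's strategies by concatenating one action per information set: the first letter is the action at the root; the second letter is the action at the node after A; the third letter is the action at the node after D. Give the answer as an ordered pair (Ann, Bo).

(-1, 2)

Trace the play path from the root:
  Bo plays D
  Bo plays T at [D]
→ terminal payoff (-1, 2).
(Ann's choice at the node after A-S is never reached on this path, so it doesn't affect the outcome.)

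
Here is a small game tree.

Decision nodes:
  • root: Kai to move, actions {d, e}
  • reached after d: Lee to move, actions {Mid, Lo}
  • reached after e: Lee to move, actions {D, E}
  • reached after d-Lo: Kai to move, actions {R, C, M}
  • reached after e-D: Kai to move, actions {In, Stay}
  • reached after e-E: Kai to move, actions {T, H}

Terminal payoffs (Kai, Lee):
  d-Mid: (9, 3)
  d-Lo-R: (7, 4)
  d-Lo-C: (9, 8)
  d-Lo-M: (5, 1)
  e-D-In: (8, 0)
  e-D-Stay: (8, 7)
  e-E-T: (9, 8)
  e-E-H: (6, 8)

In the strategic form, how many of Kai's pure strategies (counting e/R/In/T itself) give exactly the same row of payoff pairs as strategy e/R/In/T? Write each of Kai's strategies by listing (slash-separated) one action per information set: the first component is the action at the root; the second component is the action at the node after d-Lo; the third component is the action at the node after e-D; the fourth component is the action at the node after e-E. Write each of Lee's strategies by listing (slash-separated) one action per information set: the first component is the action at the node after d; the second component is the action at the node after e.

3

Row for e/R/In/T (columns Mid/D, Mid/E, Lo/D, Lo/E): (8,0) (9,8) (8,0) (9,8).
Under e/R/In/T, Kai's choice at the node after d-Lo can never be reached regardless of what Lee does, so varying those choices leaves every outcome unchanged.
Holding the reachable choices fixed and varying the unreachable one freely already gives 3 equivalent strategies.
No other strategy reproduces this row, so those 3 are the full class: e/R/In/T, e/C/In/T, e/M/In/T.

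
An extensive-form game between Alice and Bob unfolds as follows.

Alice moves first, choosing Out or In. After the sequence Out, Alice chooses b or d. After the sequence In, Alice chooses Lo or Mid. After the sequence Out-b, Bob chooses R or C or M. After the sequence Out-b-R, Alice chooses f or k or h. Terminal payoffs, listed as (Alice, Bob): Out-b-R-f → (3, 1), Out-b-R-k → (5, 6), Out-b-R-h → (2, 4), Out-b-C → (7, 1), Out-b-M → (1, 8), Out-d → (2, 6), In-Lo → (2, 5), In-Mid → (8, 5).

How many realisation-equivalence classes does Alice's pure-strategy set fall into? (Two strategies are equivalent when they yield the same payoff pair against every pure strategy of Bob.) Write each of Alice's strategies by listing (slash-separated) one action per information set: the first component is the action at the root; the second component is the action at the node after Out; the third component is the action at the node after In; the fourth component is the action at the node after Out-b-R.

6

Alice has 24 pure strategies: Out/b/Lo/f, Out/b/Lo/k, Out/b/Lo/h, Out/b/Mid/f, Out/b/Mid/k, Out/b/Mid/h, Out/d/Lo/f, Out/d/Lo/k, Out/d/Lo/h, Out/d/Mid/f, Out/d/Mid/k, Out/d/Mid/h, In/b/Lo/f, In/b/Lo/k, In/b/Lo/h, In/b/Mid/f, In/b/Mid/k, In/b/Mid/h, In/d/Lo/f, In/d/Lo/k, In/d/Lo/h, In/d/Mid/f, In/d/Mid/k, In/d/Mid/h. Columns: R, C, M.
{Out/b/Lo/f, Out/b/Mid/f} → row (3,1) (7,1) (1,8)
{Out/b/Lo/k, Out/b/Mid/k} → row (5,6) (7,1) (1,8)
{Out/b/Lo/h, Out/b/Mid/h} → row (2,4) (7,1) (1,8)
{Out/d/Lo/f, Out/d/Lo/k, Out/d/Lo/h, Out/d/Mid/f, Out/d/Mid/k, Out/d/Mid/h} → row (2,6) (2,6) (2,6)
{In/b/Lo/f, In/b/Lo/k, In/b/Lo/h, In/d/Lo/f, In/d/Lo/k, In/d/Lo/h} → row (2,5) (2,5) (2,5)
{In/b/Mid/f, In/b/Mid/k, In/b/Mid/h, In/d/Mid/f, In/d/Mid/k, In/d/Mid/h} → row (8,5) (8,5) (8,5)
That's 6 distinct rows out of 24 strategies.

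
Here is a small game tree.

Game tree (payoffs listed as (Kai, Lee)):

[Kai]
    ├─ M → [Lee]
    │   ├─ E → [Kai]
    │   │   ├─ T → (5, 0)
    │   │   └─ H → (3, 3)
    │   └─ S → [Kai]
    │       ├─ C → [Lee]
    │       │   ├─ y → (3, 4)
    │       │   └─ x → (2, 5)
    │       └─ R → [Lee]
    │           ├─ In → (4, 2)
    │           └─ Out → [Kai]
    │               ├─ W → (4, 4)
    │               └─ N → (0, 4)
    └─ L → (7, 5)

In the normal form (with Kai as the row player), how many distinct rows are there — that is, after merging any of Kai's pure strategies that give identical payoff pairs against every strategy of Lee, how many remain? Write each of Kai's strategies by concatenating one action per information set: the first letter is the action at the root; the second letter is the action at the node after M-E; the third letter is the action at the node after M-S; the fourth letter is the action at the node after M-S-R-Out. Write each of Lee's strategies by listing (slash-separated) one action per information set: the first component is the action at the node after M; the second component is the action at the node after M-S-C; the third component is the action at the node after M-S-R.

7

Kai has 16 pure strategies: MTCW, MTCN, MTRW, MTRN, MHCW, MHCN, MHRW, MHRN, LTCW, LTCN, LTRW, LTRN, LHCW, LHCN, LHRW, LHRN. Columns: E/y/In, E/y/Out, E/x/In, E/x/Out, S/y/In, S/y/Out, S/x/In, S/x/Out.
{MTCW, MTCN} → row (5,0) (5,0) (5,0) (5,0) (3,4) (3,4) (2,5) (2,5)
{MTRW} → row (5,0) (5,0) (5,0) (5,0) (4,2) (4,4) (4,2) (4,4)
{MTRN} → row (5,0) (5,0) (5,0) (5,0) (4,2) (0,4) (4,2) (0,4)
{MHCW, MHCN} → row (3,3) (3,3) (3,3) (3,3) (3,4) (3,4) (2,5) (2,5)
{MHRW} → row (3,3) (3,3) (3,3) (3,3) (4,2) (4,4) (4,2) (4,4)
{MHRN} → row (3,3) (3,3) (3,3) (3,3) (4,2) (0,4) (4,2) (0,4)
{LTCW, LTCN, LTRW, LTRN, LHCW, LHCN, LHRW, LHRN} → row (7,5) (7,5) (7,5) (7,5) (7,5) (7,5) (7,5) (7,5)
That's 7 distinct rows out of 16 strategies.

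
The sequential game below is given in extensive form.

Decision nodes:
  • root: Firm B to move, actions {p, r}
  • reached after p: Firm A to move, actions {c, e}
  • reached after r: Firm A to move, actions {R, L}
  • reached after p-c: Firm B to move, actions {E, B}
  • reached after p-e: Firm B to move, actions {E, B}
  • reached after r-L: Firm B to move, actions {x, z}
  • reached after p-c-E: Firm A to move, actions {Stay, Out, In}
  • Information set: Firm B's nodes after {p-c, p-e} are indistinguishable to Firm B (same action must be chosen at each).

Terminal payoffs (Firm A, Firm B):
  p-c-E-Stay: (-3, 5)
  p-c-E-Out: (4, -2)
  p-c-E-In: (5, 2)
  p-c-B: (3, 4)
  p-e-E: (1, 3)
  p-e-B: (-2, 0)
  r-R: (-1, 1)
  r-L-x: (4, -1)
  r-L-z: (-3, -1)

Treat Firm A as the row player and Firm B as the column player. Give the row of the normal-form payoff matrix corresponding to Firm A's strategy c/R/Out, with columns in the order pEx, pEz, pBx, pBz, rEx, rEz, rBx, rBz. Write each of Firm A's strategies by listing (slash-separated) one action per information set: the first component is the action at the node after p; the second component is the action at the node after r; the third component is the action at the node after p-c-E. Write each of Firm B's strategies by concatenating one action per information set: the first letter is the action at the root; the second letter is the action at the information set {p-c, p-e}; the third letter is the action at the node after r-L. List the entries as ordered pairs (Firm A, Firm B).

(4,-2) (4,-2) (3,4) (3,4) (-1,1) (-1,1) (-1,1) (-1,1)

vs pEx: Firm B plays p → Firm A plays c at [p] → Firm B plays E at [p-c] → Firm A plays Out at [p-c-E] → (4, -2)
vs pEz: Firm B plays p → Firm A plays c at [p] → Firm B plays E at [p-c] → Firm A plays Out at [p-c-E] → (4, -2)
vs pBx: Firm B plays p → Firm A plays c at [p] → Firm B plays B at [p-c] → (3, 4)
vs pBz: Firm B plays p → Firm A plays c at [p] → Firm B plays B at [p-c] → (3, 4)
vs rEx: Firm B plays r → Firm A plays R at [r] → (-1, 1)
vs rEz: Firm B plays r → Firm A plays R at [r] → (-1, 1)
vs rBx: Firm B plays r → Firm A plays R at [r] → (-1, 1)
vs rBz: Firm B plays r → Firm A plays R at [r] → (-1, 1)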